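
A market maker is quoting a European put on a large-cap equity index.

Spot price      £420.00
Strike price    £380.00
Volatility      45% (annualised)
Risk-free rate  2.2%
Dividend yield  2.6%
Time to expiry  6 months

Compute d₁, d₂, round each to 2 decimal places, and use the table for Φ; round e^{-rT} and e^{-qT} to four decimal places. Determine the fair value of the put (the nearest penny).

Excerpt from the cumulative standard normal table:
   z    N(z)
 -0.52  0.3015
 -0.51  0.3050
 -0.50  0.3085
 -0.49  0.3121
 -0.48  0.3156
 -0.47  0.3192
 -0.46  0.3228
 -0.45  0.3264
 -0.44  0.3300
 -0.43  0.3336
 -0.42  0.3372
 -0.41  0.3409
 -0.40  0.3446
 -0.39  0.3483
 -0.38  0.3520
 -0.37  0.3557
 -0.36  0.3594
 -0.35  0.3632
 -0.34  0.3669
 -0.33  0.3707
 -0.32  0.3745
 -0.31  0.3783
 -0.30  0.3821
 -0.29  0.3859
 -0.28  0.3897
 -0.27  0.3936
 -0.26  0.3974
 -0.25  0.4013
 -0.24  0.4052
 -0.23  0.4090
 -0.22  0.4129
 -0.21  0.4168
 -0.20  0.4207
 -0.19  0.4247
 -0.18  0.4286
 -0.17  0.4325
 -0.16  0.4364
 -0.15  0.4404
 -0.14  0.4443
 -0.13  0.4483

£33.19

σ√T = 0.45·√0.5 = 0.3182
d₁ = [ln(420/380) + (0.022 − 0.026 + ½·0.45²)·0.5] / (σ√T) = (0.1001 + 0.0486) / 0.3182 = 0.4673 ≈ 0.47
d₂ = 0.4673 − 0.3182 = 0.1491 ≈ 0.15
e^(−qT) = e^(−0.026·0.5) = 0.9871;  e^(−rT) = e^(−0.022·0.5) = 0.9891
N(−d₂) = N(-0.15) = 0.4404;  N(−d₁) = N(-0.47) = 0.3192
P = 380·0.9891·0.4404 − 420·0.9871·0.3192 = 165.5279 − 132.3346 = 33.1933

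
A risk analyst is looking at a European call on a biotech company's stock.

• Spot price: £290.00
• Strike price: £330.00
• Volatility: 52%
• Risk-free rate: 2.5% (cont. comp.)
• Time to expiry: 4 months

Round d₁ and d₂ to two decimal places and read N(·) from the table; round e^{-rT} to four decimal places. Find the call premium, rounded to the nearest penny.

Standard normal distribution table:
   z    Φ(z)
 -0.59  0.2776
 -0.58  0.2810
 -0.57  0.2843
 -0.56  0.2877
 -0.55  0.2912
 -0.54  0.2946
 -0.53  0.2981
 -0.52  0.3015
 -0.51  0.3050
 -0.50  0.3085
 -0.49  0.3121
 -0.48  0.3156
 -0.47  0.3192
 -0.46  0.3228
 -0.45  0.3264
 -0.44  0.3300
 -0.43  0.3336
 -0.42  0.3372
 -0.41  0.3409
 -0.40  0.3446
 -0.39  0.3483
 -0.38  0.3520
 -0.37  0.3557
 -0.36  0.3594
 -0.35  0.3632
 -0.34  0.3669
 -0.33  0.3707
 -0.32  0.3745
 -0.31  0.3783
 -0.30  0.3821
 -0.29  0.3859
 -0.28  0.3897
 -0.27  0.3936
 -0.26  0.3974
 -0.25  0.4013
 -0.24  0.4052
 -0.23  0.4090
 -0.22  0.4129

σ√T = 0.52 × 0.5774 = 0.3002
d₁ = [ln(290/330) + (0.025 + ½·0.52²)·0.3333] / (σ√T) = (-0.1292 + 0.0534) / 0.3002 = -0.2525 → -0.25
d₂ = -0.2525 − 0.3002 = -0.5527 → -0.55
e^(−rT) = e^(−0.025·0.3333) = 0.9917
N(d₁) = N(-0.25) = 0.4013;  N(d₂) = N(-0.55) = 0.2912
C = 290·0.4013 − 330·0.9917·0.2912 = 116.3770 − 95.2984 = 21.0786

£21.08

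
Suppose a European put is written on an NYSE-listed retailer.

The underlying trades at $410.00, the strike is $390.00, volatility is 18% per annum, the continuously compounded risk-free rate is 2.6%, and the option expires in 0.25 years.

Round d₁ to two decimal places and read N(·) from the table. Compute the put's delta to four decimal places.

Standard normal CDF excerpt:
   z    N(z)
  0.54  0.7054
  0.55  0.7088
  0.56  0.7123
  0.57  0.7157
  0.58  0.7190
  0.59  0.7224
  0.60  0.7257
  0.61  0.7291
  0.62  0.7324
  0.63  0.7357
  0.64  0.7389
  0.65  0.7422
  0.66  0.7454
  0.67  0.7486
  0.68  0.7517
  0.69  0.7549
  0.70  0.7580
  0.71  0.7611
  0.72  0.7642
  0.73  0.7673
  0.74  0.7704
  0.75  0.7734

σ√T = 0.18·√0.25 = 0.0900
d₁ = [ln(410/390) + (0.026 + 0.18²/2)·0.25] / 0.0900 = [0.0500 + 0.0106] / 0.0900 = 0.6729 which rounds to 0.67
N(d₁) = N(0.67) = 0.7486
Δ_put = N(d₁) − 1 = 0.7486 − 1 = -0.2514

-0.2514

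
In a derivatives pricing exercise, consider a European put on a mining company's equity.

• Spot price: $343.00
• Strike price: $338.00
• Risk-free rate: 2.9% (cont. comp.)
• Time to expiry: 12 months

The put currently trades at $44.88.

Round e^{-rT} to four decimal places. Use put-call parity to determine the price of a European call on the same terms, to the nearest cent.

exp(−rT) = exp(−0.029·1) = 0.9714
Put-call parity: C − P = S − K·e^(−rT) = 343 − 338·0.9714 = 343 − 328.3332 = 14.6668
C = P + (C − P) = 44.88 + (14.6668) = 59.5468

$59.55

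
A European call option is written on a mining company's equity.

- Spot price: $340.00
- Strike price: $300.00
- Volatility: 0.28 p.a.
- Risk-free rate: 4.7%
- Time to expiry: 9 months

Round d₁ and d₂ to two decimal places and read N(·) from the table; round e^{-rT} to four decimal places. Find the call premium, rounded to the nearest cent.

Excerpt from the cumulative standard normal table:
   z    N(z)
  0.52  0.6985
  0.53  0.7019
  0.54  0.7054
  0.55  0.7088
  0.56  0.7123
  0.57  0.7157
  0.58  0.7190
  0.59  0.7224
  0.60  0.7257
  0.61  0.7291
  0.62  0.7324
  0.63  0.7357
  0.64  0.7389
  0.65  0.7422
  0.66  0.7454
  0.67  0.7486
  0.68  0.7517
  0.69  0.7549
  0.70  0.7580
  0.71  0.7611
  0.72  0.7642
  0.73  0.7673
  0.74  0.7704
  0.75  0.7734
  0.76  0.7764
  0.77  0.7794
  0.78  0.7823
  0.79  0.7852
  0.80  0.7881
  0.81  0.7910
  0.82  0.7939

σ√T = 0.28 × 0.8660 = 0.2425
d₁ = [ln(340/300) + (0.047 + 0.28²/2)·0.75] / 0.2425 = [0.1252 + 0.0646] / 0.2425 = 0.7828 which rounds to 0.78
d₂ = d₁ − σ√T = 0.7828 − 0.2425 = 0.5403 which rounds to 0.54
e^(−rT) = e^(−0.047·0.75) = 0.9654
C = 340·N(0.78) − 300·0.9654·N(0.54) = 340·0.7823 − 300·0.9654·0.7054 = 265.9820 − 204.2979 = 61.6841

$61.68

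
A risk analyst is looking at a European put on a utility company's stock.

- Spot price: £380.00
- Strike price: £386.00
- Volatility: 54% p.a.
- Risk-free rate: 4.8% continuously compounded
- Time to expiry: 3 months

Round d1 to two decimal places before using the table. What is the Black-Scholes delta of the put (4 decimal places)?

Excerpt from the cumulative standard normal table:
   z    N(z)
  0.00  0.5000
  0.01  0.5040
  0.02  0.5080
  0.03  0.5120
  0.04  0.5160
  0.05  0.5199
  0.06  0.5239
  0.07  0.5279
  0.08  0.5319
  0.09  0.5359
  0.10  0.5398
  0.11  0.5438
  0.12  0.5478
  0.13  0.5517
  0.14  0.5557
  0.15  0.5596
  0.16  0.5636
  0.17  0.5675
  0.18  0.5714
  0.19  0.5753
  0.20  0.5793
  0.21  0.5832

σ√T = 0.54·√0.25 = 0.2700
d₁ = [ln(380/386) + (0.048 + 0.54²/2)·0.25] / 0.2700 = [-0.0157 + 0.0485] / 0.2700 = 0.1214 → 0.12
N(d₁) = N(0.12) = 0.5478
Δ_put = N(d₁) − 1 = 0.5478 − 1 = -0.4522

-0.4522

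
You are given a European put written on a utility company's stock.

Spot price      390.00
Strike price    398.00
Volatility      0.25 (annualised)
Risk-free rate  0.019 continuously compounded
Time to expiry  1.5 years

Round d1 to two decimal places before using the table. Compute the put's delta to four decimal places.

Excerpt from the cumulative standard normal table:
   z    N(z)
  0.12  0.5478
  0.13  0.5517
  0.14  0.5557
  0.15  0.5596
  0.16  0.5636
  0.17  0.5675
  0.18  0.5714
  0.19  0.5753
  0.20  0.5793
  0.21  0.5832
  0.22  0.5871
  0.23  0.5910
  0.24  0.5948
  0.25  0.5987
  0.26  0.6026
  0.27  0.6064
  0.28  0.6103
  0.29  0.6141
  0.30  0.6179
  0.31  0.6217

-0.4286

σ√T = 0.25·√1.5 = 0.3062
d₁ = [ln(390/398) + (0.019 + 0.25²/2)·1.5] / 0.3062 = [-0.0203 + 0.0754] / 0.3062 = 0.1799 which rounds to 0.18
N(d₁) = N(0.18) = 0.5714
Δ_put = N(d₁) − 1 = 0.5714 − 1 = -0.4286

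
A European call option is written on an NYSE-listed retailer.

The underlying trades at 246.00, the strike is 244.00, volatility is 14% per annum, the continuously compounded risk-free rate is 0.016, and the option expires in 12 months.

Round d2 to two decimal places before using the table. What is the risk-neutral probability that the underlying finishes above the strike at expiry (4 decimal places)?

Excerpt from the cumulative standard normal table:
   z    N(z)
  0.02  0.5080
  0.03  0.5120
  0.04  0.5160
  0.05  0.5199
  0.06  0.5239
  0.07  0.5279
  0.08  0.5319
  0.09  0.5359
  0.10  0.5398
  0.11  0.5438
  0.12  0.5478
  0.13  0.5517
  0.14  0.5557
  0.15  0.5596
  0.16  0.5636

0.5398

σ√T = 0.14 × 1.0000 = 0.1400
d₁ = [ln(246/244) + (0.016 + 0.14²/2)·1] / 0.1400 = [0.0082 + 0.0258] / 0.1400 = 0.2426 → 0.24
d₂ = d₁ − σ√T = 0.2426 − 0.1400 = 0.1026 → 0.10
Pr(exercise) under Q = N(d₂) = 0.5398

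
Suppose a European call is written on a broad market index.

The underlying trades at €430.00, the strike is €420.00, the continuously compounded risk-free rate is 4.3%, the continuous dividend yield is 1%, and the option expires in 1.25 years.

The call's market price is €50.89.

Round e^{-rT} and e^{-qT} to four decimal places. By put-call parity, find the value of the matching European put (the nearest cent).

exp(−qT) = exp(−0.01·1.25) = 0.9876;  exp(−rT) = exp(−0.043·1.25) = 0.9477
Put-call parity: C − P = S·e^(−qT) − K·e^(−rT) = 430·0.9876 − 420·0.9477 = 424.6680 − 398.0340 = 26.6340
P = C − (C − P) = 50.89 − (26.6340) = 24.2560

€24.26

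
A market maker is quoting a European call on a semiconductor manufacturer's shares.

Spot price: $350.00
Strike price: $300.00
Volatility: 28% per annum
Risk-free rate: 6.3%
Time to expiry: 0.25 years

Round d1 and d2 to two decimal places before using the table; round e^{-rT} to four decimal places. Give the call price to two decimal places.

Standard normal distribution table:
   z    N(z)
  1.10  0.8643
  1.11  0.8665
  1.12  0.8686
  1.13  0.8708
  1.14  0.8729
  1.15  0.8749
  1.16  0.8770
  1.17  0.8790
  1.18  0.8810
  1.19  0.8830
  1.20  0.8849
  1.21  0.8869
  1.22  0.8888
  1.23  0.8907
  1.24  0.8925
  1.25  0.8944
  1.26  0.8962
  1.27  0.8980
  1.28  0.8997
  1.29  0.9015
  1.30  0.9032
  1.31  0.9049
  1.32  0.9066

σ√T = 0.28·√0.25 = 0.1400
d₁ = [ln(350/300) + (0.063 + 0.28²/2)·0.25] / 0.1400 = [0.1542 + 0.0256] / 0.1400 = 1.2836 ≈ 1.28
d₂ = d₁ − σ√T = 1.2836 − 0.1400 = 1.1436 ≈ 1.14
exp(−rT) = exp(−0.063·0.25) = 0.9844
N(d₁) = N(1.28) = 0.8997;  N(d₂) = N(1.14) = 0.8729
C = 350·0.8997 − 300·0.9844·0.8729 = 314.8950 − 257.7848 = 57.1102

$57.11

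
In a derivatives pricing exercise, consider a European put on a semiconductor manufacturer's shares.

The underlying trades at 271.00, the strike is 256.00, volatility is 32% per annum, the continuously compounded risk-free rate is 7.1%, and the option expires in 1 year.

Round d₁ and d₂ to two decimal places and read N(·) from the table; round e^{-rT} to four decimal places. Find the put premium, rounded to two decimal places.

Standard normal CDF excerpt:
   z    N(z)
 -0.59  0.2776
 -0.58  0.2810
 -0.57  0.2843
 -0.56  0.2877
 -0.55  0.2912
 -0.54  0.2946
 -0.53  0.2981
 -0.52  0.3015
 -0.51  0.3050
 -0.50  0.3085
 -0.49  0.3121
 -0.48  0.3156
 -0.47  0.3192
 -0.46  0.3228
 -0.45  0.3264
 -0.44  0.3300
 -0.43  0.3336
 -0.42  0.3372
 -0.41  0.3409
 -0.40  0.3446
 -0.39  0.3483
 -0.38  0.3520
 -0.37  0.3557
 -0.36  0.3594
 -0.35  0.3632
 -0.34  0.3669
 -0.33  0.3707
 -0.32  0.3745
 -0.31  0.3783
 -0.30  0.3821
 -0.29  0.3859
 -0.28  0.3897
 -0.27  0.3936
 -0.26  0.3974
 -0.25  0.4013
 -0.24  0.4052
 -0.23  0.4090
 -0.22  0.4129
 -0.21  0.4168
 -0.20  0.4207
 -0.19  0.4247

σ√T = 0.32·√1 = 0.3200
d₁ = [ln(271/256) + (0.071 + ½·0.32²)·1] / (σ√T) = (0.0569 + 0.1222) / 0.3200 = 0.5598 ≈ 0.56
d₂ = 0.5598 − 0.3200 = 0.2398 ≈ 0.24
exp(−rT) = exp(−0.071·1) = 0.9315
P = 256·0.9315·N(-0.24) − 271·N(-0.56) = 256·0.9315·0.4052 − 271·0.2877 = 96.6256 − 77.9667 = 18.6589

18.66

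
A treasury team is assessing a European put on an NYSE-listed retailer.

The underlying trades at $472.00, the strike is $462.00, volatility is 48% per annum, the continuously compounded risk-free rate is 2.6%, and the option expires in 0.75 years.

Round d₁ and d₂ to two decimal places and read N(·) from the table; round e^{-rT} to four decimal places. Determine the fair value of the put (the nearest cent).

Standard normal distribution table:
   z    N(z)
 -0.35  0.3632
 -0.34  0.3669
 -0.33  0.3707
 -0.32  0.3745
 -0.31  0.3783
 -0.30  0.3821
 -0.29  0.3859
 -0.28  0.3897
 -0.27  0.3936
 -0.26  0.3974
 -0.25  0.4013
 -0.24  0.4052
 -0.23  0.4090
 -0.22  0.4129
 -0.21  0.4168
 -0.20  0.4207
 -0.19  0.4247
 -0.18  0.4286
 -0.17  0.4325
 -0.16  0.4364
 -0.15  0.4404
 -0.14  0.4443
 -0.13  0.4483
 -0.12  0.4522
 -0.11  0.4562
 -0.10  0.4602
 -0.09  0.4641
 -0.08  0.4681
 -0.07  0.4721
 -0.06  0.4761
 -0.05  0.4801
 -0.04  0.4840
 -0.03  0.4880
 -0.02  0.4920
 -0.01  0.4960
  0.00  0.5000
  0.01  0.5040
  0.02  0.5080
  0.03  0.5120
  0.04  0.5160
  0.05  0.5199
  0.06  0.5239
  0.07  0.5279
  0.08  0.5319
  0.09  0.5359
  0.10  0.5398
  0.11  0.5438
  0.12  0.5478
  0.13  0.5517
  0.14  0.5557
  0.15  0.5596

σ√T = 0.48·√0.75 = 0.4157
ln(S/K) + (r + σ²/2)T = ln(472/462) + (0.026 + 0.48²/2)·0.75 = 0.0214 + 0.1059 = 0.1273
d₁ = 0.1273 / 0.4157 = 0.3063 → 0.31
d₂ = d₁ − σ√T = 0.3063 − 0.4157 = -0.1094 → -0.11
e^(−rT) = e^(−0.026·0.75) = 0.9807
N(−d₂) = N(0.11) = 0.5438;  N(−d₁) = N(-0.31) = 0.3783
P = 462·0.9807·0.5438 − 472·0.3783 = 246.3868 − 178.5576 = 67.8292

$67.83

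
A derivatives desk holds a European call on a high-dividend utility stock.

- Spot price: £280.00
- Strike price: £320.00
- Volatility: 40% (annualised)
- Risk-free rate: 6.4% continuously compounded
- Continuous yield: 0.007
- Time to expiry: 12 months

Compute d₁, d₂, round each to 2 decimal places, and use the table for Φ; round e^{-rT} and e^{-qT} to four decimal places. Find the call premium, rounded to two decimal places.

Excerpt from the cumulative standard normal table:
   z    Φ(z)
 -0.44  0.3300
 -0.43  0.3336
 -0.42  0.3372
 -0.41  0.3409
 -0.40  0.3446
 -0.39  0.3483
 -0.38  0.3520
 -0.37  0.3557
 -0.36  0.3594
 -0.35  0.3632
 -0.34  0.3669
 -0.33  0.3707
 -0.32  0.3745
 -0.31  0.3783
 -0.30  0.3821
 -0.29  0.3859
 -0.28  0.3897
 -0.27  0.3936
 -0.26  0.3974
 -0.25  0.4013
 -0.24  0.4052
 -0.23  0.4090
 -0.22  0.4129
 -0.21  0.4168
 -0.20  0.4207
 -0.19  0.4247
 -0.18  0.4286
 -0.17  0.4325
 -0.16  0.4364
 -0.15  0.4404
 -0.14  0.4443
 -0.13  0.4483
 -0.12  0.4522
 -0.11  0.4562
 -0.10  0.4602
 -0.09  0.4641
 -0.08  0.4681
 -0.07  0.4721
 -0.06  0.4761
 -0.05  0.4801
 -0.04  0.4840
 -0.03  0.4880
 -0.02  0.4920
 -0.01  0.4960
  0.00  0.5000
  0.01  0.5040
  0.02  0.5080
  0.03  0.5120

£35.59

σ√T = 0.4·√1 = 0.4000
d₁ = [ln(280/320) + (0.064 − 0.007 + 0.4²/2)·1] / 0.4000 = [-0.1335 + 0.1370] / 0.4000 = 0.0087 → 0.01
d₂ = d₁ − σ√T = 0.0087 − 0.4000 = -0.3913 → -0.39
e^(−qT) = e^(−0.007·1) = 0.9930;  e^(−rT) = e^(−0.064·1) = 0.9380
N(d₁) = N(0.01) = 0.5040;  N(d₂) = N(-0.39) = 0.3483
C = 280·0.9930·0.5040 − 320·0.9380·0.3483 = 140.1322 − 104.5457 = 35.5864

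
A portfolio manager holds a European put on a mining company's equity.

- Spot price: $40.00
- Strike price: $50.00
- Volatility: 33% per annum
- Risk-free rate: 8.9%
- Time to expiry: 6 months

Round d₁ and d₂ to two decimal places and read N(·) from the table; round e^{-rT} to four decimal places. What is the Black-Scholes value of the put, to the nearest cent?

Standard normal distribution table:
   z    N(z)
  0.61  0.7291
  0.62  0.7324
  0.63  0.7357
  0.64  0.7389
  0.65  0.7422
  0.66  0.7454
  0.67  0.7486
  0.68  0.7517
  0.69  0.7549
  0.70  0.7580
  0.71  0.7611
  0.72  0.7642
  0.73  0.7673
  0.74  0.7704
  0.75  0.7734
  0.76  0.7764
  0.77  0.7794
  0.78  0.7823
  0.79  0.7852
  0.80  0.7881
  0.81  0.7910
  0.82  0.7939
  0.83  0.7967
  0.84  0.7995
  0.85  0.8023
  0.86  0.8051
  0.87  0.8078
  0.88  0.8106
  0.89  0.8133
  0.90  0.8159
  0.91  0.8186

$9.08

T = 0.5;  σ√T = 0.2333
ln(S/K) + (r + σ²/2)T = ln(40/50) + (0.089 + 0.33²/2)·0.5 = -0.2231 + 0.0717 = -0.1514
d₁ = -0.1514 / 0.2333 = -0.6489 which rounds to -0.65
d₂ = d₁ − σ√T = -0.6489 − 0.2333 = -0.8822 which rounds to -0.88
exp(−rT) = exp(−0.089·0.5) = 0.9565
P = 50·0.9565·N(0.88) − 40·N(0.65) = 50·0.9565·0.8106 − 40·0.7422 = 38.7669 − 29.6880 = 9.0789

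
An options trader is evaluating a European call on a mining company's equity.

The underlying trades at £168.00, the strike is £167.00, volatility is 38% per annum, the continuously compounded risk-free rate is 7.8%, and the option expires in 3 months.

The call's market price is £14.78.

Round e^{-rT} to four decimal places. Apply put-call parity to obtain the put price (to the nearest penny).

exp(−rT) = exp(−0.078·0.25) = 0.9807
Put-call parity: C − P = S − K·e^(−rT) = 168 − 167·0.9807 = 168 − 163.7769 = 4.2231
P = C − (C − P) = 14.78 − (4.2231) = 10.5569

£10.56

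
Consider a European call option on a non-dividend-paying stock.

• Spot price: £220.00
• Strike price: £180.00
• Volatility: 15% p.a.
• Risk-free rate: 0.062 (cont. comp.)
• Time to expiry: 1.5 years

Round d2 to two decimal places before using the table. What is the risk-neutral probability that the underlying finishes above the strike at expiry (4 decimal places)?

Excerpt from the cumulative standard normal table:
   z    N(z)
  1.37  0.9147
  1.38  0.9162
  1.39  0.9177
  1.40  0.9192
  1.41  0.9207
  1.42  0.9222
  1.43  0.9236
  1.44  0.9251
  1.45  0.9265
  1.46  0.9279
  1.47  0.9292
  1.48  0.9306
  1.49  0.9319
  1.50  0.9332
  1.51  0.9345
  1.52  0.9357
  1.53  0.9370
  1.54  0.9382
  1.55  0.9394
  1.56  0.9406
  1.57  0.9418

0.9345

σ√T = 0.15 × 1.2247 = 0.1837
d₁ = [ln(220/180) + (0.062 + ½·0.15²)·1.5] / (σ√T) = (0.2007 + 0.1099) / 0.1837 = 1.6904 ≈ 1.69
d₂ = 1.6904 − 0.1837 = 1.5067 ≈ 1.51
Risk-neutral Pr[S_T > K] = N(d₂) = N(1.51) = 0.9345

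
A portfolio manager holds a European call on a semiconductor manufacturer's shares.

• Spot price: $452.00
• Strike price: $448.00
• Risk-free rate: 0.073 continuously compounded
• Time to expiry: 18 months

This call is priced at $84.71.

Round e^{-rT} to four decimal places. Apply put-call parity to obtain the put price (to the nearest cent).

$34.25

e^(−rT) = e^(−0.073·1.5) = 0.8963
Put-call parity: C − P = S − K·e^(−rT) = 452 − 448·0.8963 = 452 − 401.5424 = 50.4576
P = C − (C − P) = 84.71 − (50.4576) = 34.2524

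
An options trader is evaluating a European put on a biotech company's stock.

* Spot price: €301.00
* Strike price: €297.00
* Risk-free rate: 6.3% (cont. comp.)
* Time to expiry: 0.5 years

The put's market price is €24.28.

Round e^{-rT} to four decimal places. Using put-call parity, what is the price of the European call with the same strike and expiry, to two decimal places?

€37.49

e^(−rT) = e^(−0.063·0.5) = 0.9690
Put-call parity: C − P = S − K·e^(−rT) = 301 − 297·0.9690 = 301 − 287.7930 = 13.2070
C = P + (C − P) = 24.28 + (13.2070) = 37.4870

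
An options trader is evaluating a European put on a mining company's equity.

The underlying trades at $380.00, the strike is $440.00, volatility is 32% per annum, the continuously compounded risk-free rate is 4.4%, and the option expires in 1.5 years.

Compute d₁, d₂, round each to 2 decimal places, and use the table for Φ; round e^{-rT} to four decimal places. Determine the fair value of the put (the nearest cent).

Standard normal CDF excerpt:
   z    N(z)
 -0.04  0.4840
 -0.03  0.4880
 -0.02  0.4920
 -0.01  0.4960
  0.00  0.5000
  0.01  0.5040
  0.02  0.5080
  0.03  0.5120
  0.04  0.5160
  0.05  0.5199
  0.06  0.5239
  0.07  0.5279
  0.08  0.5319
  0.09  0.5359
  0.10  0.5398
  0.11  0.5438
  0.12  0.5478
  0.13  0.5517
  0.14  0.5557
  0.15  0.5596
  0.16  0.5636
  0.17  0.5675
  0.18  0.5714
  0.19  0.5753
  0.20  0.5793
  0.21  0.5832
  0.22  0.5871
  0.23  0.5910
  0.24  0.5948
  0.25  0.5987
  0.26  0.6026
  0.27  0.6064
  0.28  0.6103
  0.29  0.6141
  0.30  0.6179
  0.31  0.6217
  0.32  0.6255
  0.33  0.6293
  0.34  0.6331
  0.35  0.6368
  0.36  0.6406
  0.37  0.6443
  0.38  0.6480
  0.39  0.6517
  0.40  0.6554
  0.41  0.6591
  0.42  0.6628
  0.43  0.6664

T = 1.5;  σ√T = 0.3919
d₁ = [ln(380/440) + (0.044 + ½·0.32²)·1.5] / (σ√T) = (-0.1466 + 0.1428) / 0.3919 = -0.0097 → -0.01
d₂ = -0.0097 − 0.3919 = -0.4016 → -0.40
exp(−rT) = exp(−0.044·1.5) = 0.9361
P = 440·0.9361·N(0.40) − 380·N(0.01) = 440·0.9361·0.6554 − 380·0.5040 = 269.9488 − 191.5200 = 78.4288

$78.43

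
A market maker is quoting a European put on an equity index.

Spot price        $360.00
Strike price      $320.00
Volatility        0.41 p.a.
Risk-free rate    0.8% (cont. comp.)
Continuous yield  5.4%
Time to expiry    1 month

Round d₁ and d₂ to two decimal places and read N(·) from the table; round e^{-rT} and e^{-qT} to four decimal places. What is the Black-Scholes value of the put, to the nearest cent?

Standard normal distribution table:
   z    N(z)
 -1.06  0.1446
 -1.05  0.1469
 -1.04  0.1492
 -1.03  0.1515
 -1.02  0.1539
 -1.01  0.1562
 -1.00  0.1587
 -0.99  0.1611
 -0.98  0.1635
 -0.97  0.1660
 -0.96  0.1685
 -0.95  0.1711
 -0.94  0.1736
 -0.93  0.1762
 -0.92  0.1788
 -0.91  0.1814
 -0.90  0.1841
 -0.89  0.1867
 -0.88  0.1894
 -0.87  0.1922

T = 0.08333;  σ√T = 0.1184
ln(S/K) + (r − q + σ²/2)T = ln(360/320) + (0.008 − 0.054 + 0.41²/2)·0.08333 = 0.1178 + 0.0032 = 0.1210
d₁ = 0.1210 / 0.1184 = 1.0219 which rounds to 1.02
d₂ = d₁ − σ√T = 1.0219 − 0.1184 = 0.9036 which rounds to 0.90
exp(−qT) = exp(−0.054·0.08333) = 0.9955;  exp(−rT) = exp(−0.008·0.08333) = 0.9993
N(−d₂) = N(-0.90) = 0.1841;  N(−d₁) = N(-1.02) = 0.1539
P = 320·0.9993·0.1841 − 360·0.9955·0.1539 = 58.8708 − 55.1547 = 3.7161

$3.72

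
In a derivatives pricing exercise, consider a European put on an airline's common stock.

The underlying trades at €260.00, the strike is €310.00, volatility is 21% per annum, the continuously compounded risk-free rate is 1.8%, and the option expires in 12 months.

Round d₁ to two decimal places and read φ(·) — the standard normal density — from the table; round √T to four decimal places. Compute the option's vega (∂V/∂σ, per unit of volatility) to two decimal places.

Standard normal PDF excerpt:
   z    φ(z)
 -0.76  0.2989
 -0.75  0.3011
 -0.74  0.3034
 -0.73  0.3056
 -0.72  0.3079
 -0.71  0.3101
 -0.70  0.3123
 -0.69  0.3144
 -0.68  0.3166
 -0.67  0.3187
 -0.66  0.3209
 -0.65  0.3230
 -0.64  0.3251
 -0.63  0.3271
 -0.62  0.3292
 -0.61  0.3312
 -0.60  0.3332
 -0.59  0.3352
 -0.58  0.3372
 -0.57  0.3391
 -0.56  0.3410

σ√T = 0.21·√1 = 0.2100
d₁ = [ln(260/310) + (0.018 + ½·0.21²)·1] / (σ√T) = (-0.1759 + 0.0400) / 0.2100 = -0.6469 ⇒ -0.65
√T = √1 = 1.0000
φ(d₁) = φ(-0.65) = 0.3230
vega = S·φ(d₁)·√T = 260·0.3230·1.0000 = 83.9800
(The call has the same vega.)

83.98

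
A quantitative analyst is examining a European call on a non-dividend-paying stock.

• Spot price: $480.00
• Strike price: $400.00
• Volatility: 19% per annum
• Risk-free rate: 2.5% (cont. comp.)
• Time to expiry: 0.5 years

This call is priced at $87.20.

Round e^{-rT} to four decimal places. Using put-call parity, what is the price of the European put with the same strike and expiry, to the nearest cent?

exp(−rT) = exp(−0.025·0.5) = 0.9876
Put-call parity: C − P = S − K·e^(−rT) = 480 − 400·0.9876 = 480 − 395.0400 = 84.9600
P = C − (C − P) = 87.20 − (84.9600) = 2.2400

$2.24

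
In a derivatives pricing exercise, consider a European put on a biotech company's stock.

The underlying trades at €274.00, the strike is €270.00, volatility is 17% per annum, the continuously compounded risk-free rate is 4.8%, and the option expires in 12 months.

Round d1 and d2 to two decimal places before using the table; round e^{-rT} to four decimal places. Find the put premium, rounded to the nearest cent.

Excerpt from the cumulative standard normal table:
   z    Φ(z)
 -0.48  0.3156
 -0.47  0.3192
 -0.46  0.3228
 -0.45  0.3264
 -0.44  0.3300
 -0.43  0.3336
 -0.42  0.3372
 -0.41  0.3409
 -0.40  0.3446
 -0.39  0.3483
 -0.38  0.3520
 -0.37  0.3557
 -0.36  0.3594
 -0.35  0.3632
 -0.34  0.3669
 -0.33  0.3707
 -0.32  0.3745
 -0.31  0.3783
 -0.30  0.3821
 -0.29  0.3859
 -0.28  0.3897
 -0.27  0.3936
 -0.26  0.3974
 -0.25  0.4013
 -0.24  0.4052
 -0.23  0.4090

€10.85

T = 1;  σ√T = 0.1700
d₁ = [ln(274/270) + (0.048 + ½·0.17²)·1] / (σ√T) = (0.0147 + 0.0625) / 0.1700 = 0.4539 ≈ 0.45
d₂ = 0.4539 − 0.1700 = 0.2839 ≈ 0.28
e^(−rT) = e^(−0.048·1) = 0.9531
N(−d₂) = N(-0.28) = 0.3897;  N(−d₁) = N(-0.45) = 0.3264
P = 270·0.9531·0.3897 − 274·0.3264 = 100.2842 − 89.4336 = 10.8506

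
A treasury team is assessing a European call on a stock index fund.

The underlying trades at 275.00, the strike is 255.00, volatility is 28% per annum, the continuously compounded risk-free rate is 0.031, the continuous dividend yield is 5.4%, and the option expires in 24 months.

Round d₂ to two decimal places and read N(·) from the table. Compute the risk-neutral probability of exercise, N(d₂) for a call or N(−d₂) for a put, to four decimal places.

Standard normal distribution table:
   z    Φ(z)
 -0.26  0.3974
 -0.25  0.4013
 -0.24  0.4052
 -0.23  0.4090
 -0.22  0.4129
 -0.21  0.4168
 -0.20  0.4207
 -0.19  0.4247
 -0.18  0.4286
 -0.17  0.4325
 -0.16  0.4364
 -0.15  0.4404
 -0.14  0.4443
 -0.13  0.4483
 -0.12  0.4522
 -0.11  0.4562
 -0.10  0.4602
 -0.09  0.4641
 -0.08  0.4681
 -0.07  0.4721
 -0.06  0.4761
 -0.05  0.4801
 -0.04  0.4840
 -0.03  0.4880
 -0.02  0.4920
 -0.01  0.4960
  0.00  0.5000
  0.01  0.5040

0.4522

T = 2;  σ√T = 0.3960
d₁ = [ln(275/255) + (0.031 − 0.054 + ½·0.28²)·2] / (σ√T) = (0.0755 + 0.0324) / 0.3960 = 0.2725 which rounds to 0.27
d₂ = 0.2725 − 0.3960 = -0.1235 which rounds to -0.12
Risk-neutral Pr[S_T > K] = N(d₂) = N(-0.12) = 0.4522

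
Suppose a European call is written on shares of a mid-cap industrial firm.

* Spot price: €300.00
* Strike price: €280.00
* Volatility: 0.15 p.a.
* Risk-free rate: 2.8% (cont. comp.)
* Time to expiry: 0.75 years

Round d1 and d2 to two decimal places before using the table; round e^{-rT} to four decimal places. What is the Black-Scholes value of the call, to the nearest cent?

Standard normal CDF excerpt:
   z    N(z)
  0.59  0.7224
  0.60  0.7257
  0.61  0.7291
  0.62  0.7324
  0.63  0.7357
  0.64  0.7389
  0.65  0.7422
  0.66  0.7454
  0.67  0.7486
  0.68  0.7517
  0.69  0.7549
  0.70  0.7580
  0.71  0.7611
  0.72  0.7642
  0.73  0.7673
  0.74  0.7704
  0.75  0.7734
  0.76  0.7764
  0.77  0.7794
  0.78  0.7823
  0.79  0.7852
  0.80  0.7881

σ√T = 0.15 × 0.8660 = 0.1299
d₁ = [ln(300/280) + (0.028 + ½·0.15²)·0.75] / (σ√T) = (0.0690 + 0.0294) / 0.1299 = 0.7577 ⇒ 0.76
d₂ = 0.7577 − 0.1299 = 0.6278 ⇒ 0.63
exp(−rT) = exp(−0.028·0.75) = 0.9792
N(d₁) = N(0.76) = 0.7764;  N(d₂) = N(0.63) = 0.7357
C = 300·0.7764 − 280·0.9792·0.7357 = 232.9200 − 201.7113 = 31.2087

€31.21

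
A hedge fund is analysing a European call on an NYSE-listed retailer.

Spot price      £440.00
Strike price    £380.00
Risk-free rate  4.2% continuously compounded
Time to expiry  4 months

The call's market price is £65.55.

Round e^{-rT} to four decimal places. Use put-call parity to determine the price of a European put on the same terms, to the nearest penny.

£0.27

exp(−rT) = exp(−0.042·0.3333) = 0.9861
Put-call parity: C − P = S − K·e^(−rT) = 440 − 380·0.9861 = 440 − 374.7180 = 65.2820
P = C − (C − P) = 65.55 − (65.2820) = 0.2680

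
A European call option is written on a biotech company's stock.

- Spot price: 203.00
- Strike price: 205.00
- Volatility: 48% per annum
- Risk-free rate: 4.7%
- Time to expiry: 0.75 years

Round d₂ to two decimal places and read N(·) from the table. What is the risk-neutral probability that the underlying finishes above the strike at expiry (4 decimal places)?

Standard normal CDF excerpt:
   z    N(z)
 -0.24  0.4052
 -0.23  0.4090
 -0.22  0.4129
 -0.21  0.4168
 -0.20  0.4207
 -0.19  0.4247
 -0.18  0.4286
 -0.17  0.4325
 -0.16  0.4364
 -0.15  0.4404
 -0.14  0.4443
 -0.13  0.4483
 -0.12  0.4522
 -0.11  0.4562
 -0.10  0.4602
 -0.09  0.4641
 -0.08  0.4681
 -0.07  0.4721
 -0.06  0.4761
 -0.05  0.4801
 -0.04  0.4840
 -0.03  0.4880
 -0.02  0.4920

σ√T = 0.48·√0.75 = 0.4157
ln(S/K) + (r + σ²/2)T = ln(203/205) + (0.047 + 0.48²/2)·0.75 = -0.0098 + 0.1217 = 0.1118
d₁ = 0.1118 / 0.4157 = 0.2691 which rounds to 0.27
d₂ = d₁ − σ√T = 0.2691 − 0.4157 = -0.1466 which rounds to -0.15
Risk-neutral Pr[S_T > K] = N(d₂) = N(-0.15) = 0.4404

0.4404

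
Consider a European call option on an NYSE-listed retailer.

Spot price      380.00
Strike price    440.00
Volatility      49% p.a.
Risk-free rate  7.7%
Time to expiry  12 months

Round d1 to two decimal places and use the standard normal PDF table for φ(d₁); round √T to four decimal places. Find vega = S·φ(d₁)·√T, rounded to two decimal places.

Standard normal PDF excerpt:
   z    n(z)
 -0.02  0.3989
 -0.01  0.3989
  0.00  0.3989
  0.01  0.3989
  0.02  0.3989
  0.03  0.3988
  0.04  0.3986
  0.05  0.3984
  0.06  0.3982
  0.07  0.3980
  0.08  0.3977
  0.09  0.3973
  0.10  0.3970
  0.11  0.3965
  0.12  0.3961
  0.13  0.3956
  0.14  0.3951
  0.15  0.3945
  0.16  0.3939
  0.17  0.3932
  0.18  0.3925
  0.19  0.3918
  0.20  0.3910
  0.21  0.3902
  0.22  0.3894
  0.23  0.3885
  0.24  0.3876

150.86

σ√T = 0.49 × 1.0000 = 0.4900
d₁ = [ln(380/440) + (0.077 + 0.49²/2)·1] / 0.4900 = [-0.1466 + 0.1971] / 0.4900 = 0.1030 ⇒ 0.10
√T = √1 = 1.0000
φ(d₁) = φ(0.10) = 0.3970
vega = S·φ(d₁)·√T = 380·0.3970·1.0000 = 150.8600
(Call and put vega coincide under Black-Scholes.)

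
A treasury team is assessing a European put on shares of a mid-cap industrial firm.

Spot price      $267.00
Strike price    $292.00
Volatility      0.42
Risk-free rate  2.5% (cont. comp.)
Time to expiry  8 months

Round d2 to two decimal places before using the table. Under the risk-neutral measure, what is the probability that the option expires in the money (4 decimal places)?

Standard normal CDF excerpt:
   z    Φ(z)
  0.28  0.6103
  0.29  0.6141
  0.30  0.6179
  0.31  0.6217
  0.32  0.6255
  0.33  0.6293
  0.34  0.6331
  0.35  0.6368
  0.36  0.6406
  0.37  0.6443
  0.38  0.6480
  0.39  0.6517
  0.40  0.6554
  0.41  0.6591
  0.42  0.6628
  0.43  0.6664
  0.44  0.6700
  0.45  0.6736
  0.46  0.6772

σ√T = 0.42·√0.6667 = 0.3429
d₁ = [ln(267/292) + (0.025 + 0.42²/2)·0.6667] / 0.3429 = [-0.0895 + 0.0755] / 0.3429 = -0.0409 → -0.04
d₂ = d₁ − σ√T = -0.0409 − 0.3429 = -0.3839 → -0.38
Pr(exercise) under Q = N(−d₂) = N(0.38) = 0.6480

0.6480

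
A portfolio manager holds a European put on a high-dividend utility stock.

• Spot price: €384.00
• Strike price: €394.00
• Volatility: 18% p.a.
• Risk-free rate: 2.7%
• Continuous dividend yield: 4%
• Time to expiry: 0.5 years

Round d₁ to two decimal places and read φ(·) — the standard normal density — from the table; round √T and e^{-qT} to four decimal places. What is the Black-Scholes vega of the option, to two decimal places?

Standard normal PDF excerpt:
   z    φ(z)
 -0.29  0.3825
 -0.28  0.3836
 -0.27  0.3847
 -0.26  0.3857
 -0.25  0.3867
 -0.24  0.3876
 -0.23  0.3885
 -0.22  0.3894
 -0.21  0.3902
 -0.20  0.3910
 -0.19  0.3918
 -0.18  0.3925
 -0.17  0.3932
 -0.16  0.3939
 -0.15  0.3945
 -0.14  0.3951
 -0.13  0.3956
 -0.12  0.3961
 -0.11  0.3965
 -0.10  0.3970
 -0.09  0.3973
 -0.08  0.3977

104.28

σ√T = 0.18·√0.5 = 0.1273
d₁ = [ln(384/394) + (0.027 − 0.04 + 0.18²/2)·0.5] / 0.1273 = [-0.0257 + 0.0016] / 0.1273 = -0.1894 which rounds to -0.19
√T = √0.5 = 0.7071
φ(d₁) = φ(-0.19) = 0.3918
e^(−qT) = e^(−0.04·0.5) = 0.9802
vega = S·e^(−qT)·φ(d₁)·√T = 384·0.9802·0.3918·0.7071 = 104.2776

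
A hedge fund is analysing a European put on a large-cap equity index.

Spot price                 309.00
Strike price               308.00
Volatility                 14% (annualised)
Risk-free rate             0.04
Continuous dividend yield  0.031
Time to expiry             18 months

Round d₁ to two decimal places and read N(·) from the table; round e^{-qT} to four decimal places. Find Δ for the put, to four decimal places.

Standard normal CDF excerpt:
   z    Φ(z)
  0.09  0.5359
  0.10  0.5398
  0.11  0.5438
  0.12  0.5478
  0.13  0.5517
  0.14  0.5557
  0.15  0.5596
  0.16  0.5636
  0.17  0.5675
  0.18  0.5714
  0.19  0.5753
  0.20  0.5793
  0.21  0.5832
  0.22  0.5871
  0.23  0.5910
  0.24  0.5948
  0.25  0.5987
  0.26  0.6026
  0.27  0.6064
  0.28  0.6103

-0.4091

T = 1.5;  σ√T = 0.1715
d₁ = [ln(309/308) + (0.04 − 0.031 + 0.14²/2)·1.5] / 0.1715 = [0.0032 + 0.0282] / 0.1715 = 0.1834 → 0.18
N(d₁) = N(0.18) = 0.5714
Δ_put = exp(−qT)·(N(d₁) − 1) = 0.9546·(0.5714 − 1) = -0.4091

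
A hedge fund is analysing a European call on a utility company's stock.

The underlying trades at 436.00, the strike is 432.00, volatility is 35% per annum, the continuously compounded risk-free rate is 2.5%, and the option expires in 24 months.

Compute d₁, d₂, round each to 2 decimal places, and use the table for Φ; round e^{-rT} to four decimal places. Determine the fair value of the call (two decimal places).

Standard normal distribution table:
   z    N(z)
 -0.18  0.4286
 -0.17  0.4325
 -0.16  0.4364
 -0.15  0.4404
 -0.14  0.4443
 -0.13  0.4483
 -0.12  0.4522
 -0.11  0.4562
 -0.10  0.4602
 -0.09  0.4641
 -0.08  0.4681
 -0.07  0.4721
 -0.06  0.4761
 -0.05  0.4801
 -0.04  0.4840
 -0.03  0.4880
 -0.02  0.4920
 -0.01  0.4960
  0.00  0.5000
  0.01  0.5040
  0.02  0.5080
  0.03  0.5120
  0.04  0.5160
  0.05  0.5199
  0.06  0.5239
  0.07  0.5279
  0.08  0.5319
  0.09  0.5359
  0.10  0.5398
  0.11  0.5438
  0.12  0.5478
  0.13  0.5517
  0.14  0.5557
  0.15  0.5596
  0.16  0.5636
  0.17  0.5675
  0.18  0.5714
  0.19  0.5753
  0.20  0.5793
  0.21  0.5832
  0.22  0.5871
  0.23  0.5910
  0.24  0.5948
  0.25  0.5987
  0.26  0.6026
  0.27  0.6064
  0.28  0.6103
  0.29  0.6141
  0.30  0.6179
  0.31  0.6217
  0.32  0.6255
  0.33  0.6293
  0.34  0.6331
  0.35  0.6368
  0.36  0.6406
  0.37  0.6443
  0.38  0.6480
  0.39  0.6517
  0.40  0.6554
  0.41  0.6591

σ√T = 0.35·√2 = 0.4950
d₁ = [ln(436/432) + (0.025 + 0.35²/2)·2] / 0.4950 = [0.0092 + 0.1725] / 0.4950 = 0.3671 which rounds to 0.37
d₂ = d₁ − σ√T = 0.3671 − 0.4950 = -0.1279 which rounds to -0.13
exp(−rT) = exp(−0.025·2) = 0.9512
N(d₁) = N(0.37) = 0.6443;  N(d₂) = N(-0.13) = 0.4483
C = 436·0.6443 − 432·0.9512·0.4483 = 280.9148 − 184.2147 = 96.7001

96.70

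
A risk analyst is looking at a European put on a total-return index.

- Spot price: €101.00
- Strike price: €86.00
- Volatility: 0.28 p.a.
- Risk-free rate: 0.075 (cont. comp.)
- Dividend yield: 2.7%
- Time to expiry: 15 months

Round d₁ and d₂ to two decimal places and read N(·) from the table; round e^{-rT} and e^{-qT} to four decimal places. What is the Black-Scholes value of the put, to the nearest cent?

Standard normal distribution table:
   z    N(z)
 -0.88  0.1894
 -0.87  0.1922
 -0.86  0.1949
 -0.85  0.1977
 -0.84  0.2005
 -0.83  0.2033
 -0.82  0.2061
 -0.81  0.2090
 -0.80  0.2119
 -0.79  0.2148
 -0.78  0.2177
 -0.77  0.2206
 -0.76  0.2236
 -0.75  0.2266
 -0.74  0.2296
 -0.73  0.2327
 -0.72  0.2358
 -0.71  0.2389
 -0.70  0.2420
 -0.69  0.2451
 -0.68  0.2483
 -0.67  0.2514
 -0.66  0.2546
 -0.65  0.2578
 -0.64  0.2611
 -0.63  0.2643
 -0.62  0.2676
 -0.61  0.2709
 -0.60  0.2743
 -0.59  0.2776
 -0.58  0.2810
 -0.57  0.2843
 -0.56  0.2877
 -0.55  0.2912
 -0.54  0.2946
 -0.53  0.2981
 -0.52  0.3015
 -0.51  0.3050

σ√T = 0.28·√1.25 = 0.3130
d₁ = [ln(101/86) + (0.075 − 0.027 + ½·0.28²)·1.25] / (σ√T) = (0.1608 + 0.1090) / 0.3130 = 0.8618 ≈ 0.86
d₂ = 0.8618 − 0.3130 = 0.5487 ≈ 0.55
e^(−qT) = e^(−0.027·1.25) = 0.9668;  e^(−rT) = e^(−0.075·1.25) = 0.9105
N(−d₂) = N(-0.55) = 0.2912;  N(−d₁) = N(-0.86) = 0.1949
P = 86·0.9105·0.2912 − 101·0.9668·0.1949 = 22.8018 − 19.0314 = 3.7705

€3.77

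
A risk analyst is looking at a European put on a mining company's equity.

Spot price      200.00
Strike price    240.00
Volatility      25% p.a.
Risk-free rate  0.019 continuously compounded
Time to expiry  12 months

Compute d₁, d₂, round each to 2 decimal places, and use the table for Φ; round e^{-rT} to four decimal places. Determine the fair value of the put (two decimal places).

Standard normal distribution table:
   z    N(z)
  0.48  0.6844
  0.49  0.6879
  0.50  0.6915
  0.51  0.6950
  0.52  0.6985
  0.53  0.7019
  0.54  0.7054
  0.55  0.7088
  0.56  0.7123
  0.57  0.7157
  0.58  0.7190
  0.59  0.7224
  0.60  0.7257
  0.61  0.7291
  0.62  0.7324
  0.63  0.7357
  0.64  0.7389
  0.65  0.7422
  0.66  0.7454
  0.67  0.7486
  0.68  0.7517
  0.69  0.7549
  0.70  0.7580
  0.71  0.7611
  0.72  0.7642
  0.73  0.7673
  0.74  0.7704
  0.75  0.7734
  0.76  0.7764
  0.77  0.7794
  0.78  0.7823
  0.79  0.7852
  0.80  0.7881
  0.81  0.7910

T = 1;  σ√T = 0.2500
d₁ = [ln(200/240) + (0.019 + ½·0.25²)·1] / (σ√T) = (-0.1823 + 0.0503) / 0.2500 = -0.5283 ≈ -0.53
d₂ = -0.5283 − 0.2500 = -0.7783 ≈ -0.78
e^(−rT) = e^(−0.019·1) = 0.9812
P = 240·0.9812·N(0.78) − 200·N(0.53) = 240·0.9812·0.7823 − 200·0.7019 = 184.2223 − 140.3800 = 43.8423

43.84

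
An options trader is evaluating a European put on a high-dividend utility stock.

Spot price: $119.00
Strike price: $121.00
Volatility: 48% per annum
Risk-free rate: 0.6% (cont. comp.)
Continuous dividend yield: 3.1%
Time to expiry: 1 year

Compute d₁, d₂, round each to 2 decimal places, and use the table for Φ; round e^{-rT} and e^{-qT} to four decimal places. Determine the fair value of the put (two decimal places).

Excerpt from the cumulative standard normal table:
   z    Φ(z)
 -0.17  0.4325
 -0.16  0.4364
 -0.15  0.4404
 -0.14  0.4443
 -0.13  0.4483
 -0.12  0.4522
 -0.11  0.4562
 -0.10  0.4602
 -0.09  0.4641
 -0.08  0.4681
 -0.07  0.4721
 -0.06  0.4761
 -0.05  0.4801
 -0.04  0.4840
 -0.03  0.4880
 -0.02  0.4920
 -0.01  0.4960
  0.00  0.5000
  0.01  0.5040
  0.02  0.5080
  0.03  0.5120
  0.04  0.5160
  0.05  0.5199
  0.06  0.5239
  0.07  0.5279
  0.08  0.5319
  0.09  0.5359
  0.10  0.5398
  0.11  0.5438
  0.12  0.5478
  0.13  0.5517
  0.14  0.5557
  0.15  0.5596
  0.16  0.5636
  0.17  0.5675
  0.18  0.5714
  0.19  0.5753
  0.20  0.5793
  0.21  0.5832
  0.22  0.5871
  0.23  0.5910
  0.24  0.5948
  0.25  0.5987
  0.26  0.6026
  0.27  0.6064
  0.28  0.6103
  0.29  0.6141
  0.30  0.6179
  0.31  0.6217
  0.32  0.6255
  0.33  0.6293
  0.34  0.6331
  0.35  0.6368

σ√T = 0.48·√1 = 0.4800
ln(S/K) + (r − q + σ²/2)T = ln(119/121) + (0.006 − 0.031 + 0.48²/2)·1 = -0.0167 + 0.0902 = 0.0735
d₁ = 0.0735 / 0.4800 = 0.1532 ⇒ 0.15
d₂ = d₁ − σ√T = 0.1532 − 0.4800 = -0.3268 ⇒ -0.33
e^(−qT) = e^(−0.031·1) = 0.9695;  e^(−rT) = e^(−0.006·1) = 0.9940
P = 121·0.9940·N(0.33) − 119·0.9695·N(-0.15) = 121·0.9940·0.6293 − 119·0.9695·0.4404 = 75.6884 − 50.8092 = 24.8793

$24.88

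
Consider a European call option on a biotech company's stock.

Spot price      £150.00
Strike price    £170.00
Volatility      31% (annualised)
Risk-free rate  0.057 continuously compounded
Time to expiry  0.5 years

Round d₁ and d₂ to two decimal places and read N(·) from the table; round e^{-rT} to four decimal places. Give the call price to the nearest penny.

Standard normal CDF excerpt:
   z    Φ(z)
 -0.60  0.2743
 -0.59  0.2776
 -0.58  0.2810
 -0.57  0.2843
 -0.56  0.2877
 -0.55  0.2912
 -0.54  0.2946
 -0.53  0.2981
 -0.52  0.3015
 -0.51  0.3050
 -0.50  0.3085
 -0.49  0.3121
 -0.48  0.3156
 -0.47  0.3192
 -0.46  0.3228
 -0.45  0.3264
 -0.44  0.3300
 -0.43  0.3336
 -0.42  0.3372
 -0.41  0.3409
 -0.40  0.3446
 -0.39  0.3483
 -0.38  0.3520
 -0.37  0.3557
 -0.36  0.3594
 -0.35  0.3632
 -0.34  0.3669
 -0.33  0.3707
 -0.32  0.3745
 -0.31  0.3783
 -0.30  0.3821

T = 0.5;  σ√T = 0.2192
d₁ = [ln(150/170) + (0.057 + ½·0.31²)·0.5] / (σ√T) = (-0.1252 + 0.0525) / 0.2192 = -0.3314 ≈ -0.33
d₂ = -0.3314 − 0.2192 = -0.5506 ≈ -0.55
e^(−rT) = e^(−0.057·0.5) = 0.9719
N(d₁) = N(-0.33) = 0.3707;  N(d₂) = N(-0.55) = 0.2912
C = 150·0.3707 − 170·0.9719·0.2912 = 55.6050 − 48.1129 = 7.4921

£7.49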